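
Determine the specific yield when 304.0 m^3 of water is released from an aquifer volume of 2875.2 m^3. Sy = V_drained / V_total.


Specific yield Sy = Volume drained / Total volume.
Sy = 304.0 / 2875.2
   = 0.1057.

0.1057


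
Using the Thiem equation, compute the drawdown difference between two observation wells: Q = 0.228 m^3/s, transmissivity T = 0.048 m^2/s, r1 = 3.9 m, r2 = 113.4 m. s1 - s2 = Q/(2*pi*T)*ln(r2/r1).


Thiem equation: s1 - s2 = Q/(2*pi*T) * ln(r2/r1).
ln(r2/r1) = ln(113.4/3.9) = 3.3699.
Q/(2*pi*T) = 0.228 / (2*pi*0.048) = 0.228 / 0.3016 = 0.756.
s1 - s2 = 0.756 * 3.3699 = 2.5476 m.

2.5476


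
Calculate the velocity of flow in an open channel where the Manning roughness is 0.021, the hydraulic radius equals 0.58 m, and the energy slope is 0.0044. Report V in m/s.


Manning's equation gives V = (1/n) * R^(2/3) * S^(1/2).
First, compute R^(2/3) = 0.58^(2/3) = 0.6955.
Next, S^(1/2) = 0.0044^(1/2) = 0.066332.
Then 1/n = 1/0.021 = 47.62.
V = 47.62 * 0.6955 * 0.066332 = 2.1968 m/s.

2.1968


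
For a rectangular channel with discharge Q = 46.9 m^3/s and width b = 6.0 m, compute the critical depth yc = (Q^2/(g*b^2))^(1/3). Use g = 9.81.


Using yc = (Q^2 / (g * b^2))^(1/3):
Q^2 = 46.9^2 = 2199.61.
g * b^2 = 9.81 * 6.0^2 = 9.81 * 36.0 = 353.16.
Q^2 / (g*b^2) = 2199.61 / 353.16 = 6.2284.
yc = 6.2284^(1/3) = 1.8399 m.

1.8399


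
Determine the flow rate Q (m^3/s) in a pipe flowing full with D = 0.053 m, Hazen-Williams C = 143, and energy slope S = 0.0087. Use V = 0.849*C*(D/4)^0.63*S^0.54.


For a full circular pipe, R = D/4 = 0.053/4 = 0.0132 m.
V = 0.849 * 143 * 0.0132^0.63 * 0.0087^0.54
  = 0.849 * 143 * 0.065614 * 0.077151
  = 0.6146 m/s.
Pipe area A = pi*D^2/4 = pi*0.053^2/4 = 0.0022 m^2.
Q = A * V = 0.0022 * 0.6146 = 0.0014 m^3/s.

0.0014


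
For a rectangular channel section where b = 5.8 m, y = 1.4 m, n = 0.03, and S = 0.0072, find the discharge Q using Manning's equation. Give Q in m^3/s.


For a rectangular channel, the cross-sectional area A = b * y = 5.8 * 1.4 = 8.12 m^2.
The wetted perimeter P = b + 2y = 5.8 + 2*1.4 = 8.6 m.
Hydraulic radius R = A/P = 8.12/8.6 = 0.9442 m.
Velocity V = (1/n)*R^(2/3)*S^(1/2) = (1/0.03)*0.9442^(2/3)*0.0072^(1/2) = 2.7222 m/s.
Discharge Q = A * V = 8.12 * 2.7222 = 22.104 m^3/s.

22.104


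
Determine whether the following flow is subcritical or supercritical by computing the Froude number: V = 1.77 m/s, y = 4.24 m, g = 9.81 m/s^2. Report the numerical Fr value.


The Froude number is defined as Fr = V / sqrt(g*y).
g*y = 9.81 * 4.24 = 41.5944.
sqrt(g*y) = sqrt(41.5944) = 6.4494.
Fr = 1.77 / 6.4494 = 0.2744.
Since Fr < 1, the flow is subcritical.

0.2744


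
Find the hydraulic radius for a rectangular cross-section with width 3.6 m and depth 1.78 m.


For a rectangular section:
Flow area A = b * y = 3.6 * 1.78 = 6.41 m^2.
Wetted perimeter P = b + 2y = 3.6 + 2*1.78 = 7.16 m.
Hydraulic radius R = A/P = 6.41 / 7.16 = 0.895 m.

0.895


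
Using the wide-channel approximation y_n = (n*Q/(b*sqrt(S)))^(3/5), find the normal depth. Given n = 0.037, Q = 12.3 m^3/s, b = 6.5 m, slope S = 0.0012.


We use the wide-channel approximation y_n = (n*Q/(b*sqrt(S)))^(3/5).
sqrt(S) = sqrt(0.0012) = 0.034641.
Numerator: n*Q = 0.037 * 12.3 = 0.4551.
Denominator: b*sqrt(S) = 6.5 * 0.034641 = 0.225166.
arg = 2.0212.
y_n = 2.0212^(3/5) = 1.5253 m.

1.5253


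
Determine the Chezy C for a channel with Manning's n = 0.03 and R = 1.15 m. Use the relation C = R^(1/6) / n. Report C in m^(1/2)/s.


The Chezy coefficient relates to Manning's n through C = R^(1/6) / n.
R^(1/6) = 1.15^(1/6) = 1.023567.
C = 1.023567 / 0.03 = 34.12 m^(1/2)/s.

34.12


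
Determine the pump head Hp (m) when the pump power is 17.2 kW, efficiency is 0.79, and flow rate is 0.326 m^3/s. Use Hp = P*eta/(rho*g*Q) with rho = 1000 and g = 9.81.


Pump head formula: Hp = P * eta / (rho * g * Q).
Numerator: P * eta = 17.2 * 1000 * 0.79 = 13588.0 W.
Denominator: rho * g * Q = 1000 * 9.81 * 0.326 = 3198.06.
Hp = 13588.0 / 3198.06 = 4.25 m.

4.25


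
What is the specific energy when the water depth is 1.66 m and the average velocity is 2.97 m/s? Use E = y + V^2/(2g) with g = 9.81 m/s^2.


Specific energy E = y + V^2/(2g).
Velocity head = V^2/(2g) = 2.97^2 / (2*9.81) = 8.8209 / 19.62 = 0.4496 m.
E = 1.66 + 0.4496 = 2.1096 m.

2.1096


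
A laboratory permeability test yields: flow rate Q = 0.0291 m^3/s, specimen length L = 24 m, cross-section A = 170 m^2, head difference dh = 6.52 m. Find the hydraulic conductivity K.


From K = Q*L / (A*dh):
Numerator: Q*L = 0.0291 * 24 = 0.6984.
Denominator: A*dh = 170 * 6.52 = 1108.4.
K = 0.6984 / 1108.4 = 0.00063 m/s.

0.00063


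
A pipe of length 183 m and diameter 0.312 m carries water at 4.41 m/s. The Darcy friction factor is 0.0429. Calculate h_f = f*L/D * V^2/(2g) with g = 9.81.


Darcy-Weisbach equation: h_f = f * (L/D) * V^2/(2g).
f * L/D = 0.0429 * 183/0.312 = 25.1625.
V^2/(2g) = 4.41^2 / (2*9.81) = 19.4481 / 19.62 = 0.9912 m.
h_f = 25.1625 * 0.9912 = 24.942 m.

24.942


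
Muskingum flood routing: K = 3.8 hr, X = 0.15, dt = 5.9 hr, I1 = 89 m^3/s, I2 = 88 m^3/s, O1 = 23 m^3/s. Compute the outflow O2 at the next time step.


Muskingum coefficients:
denom = 2*K*(1-X) + dt = 2*3.8*(1-0.15) + 5.9 = 12.36.
C0 = (dt - 2*K*X)/denom = (5.9 - 2*3.8*0.15)/12.36 = 0.3851.
C1 = (dt + 2*K*X)/denom = (5.9 + 2*3.8*0.15)/12.36 = 0.5696.
C2 = (2*K*(1-X) - dt)/denom = 0.0453.
O2 = C0*I2 + C1*I1 + C2*O1
   = 0.3851*88 + 0.5696*89 + 0.0453*23
   = 85.62 m^3/s.

85.62


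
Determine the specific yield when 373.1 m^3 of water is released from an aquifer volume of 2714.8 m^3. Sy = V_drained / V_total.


Specific yield Sy = Volume drained / Total volume.
Sy = 373.1 / 2714.8
   = 0.1374.

0.1374


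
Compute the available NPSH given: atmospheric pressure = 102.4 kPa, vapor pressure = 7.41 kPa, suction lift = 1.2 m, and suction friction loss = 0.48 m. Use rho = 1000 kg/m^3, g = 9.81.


NPSHa = p_atm/(rho*g) - z_s - hf_s - p_vap/(rho*g).
p_atm/(rho*g) = 102.4*1000 / (1000*9.81) = 10.438 m.
p_vap/(rho*g) = 7.41*1000 / (1000*9.81) = 0.755 m.
NPSHa = 10.438 - 1.2 - 0.48 - 0.755
      = 8.0 m.

8.0


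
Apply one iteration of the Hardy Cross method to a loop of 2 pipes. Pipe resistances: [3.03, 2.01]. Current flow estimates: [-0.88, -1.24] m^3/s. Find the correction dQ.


Numerator terms (r*Q*|Q|): 3.03*-0.88*|-0.88| = -2.3464; 2.01*-1.24*|-1.24| = -3.0906.
Sum of numerator = -5.437.
Denominator terms (r*|Q|): 3.03*|-0.88| = 2.6664; 2.01*|-1.24| = 2.4924.
2 * sum of denominator = 2 * 5.1588 = 10.3176.
dQ = --5.437 / 10.3176 = 0.527 m^3/s.

0.527


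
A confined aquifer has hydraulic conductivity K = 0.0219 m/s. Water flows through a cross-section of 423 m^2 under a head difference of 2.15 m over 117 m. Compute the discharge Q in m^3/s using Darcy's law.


Darcy's law: Q = K * A * i, where i = dh/L.
Hydraulic gradient i = 2.15 / 117 = 0.018376.
Q = 0.0219 * 423 * 0.018376
  = 0.1702 m^3/s.

0.1702


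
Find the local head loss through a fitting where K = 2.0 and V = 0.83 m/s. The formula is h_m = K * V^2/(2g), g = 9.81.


Minor loss formula: h_m = K * V^2/(2g).
V^2 = 0.83^2 = 0.6889.
V^2/(2g) = 0.6889 / 19.62 = 0.0351 m.
h_m = 2.0 * 0.0351 = 0.0702 m.

0.0702


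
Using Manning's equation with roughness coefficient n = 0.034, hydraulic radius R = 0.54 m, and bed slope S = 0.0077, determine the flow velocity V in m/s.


Manning's equation gives V = (1/n) * R^(2/3) * S^(1/2).
First, compute R^(2/3) = 0.54^(2/3) = 0.6631.
Next, S^(1/2) = 0.0077^(1/2) = 0.08775.
Then 1/n = 1/0.034 = 29.41.
V = 29.41 * 0.6631 * 0.08775 = 1.7114 m/s.

1.7114


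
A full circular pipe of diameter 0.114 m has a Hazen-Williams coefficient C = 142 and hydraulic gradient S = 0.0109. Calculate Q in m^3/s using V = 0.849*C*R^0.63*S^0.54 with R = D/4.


For a full circular pipe, R = D/4 = 0.114/4 = 0.0285 m.
V = 0.849 * 142 * 0.0285^0.63 * 0.0109^0.54
  = 0.849 * 142 * 0.106305 * 0.087139
  = 1.1168 m/s.
Pipe area A = pi*D^2/4 = pi*0.114^2/4 = 0.0102 m^2.
Q = A * V = 0.0102 * 1.1168 = 0.0114 m^3/s.

0.0114


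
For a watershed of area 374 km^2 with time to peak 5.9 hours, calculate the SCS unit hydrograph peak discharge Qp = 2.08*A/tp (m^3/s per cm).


SCS formula: Qp = 2.08 * A / tp.
Qp = 2.08 * 374 / 5.9
   = 777.92 / 5.9
   = 131.85 m^3/s per cm.

131.85


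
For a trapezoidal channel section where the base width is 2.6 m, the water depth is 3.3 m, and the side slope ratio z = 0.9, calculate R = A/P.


For a trapezoidal section with side slope z:
A = (b + z*y)*y = (2.6 + 0.9*3.3)*3.3 = 18.381 m^2.
P = b + 2*y*sqrt(1 + z^2) = 2.6 + 2*3.3*sqrt(1 + 0.9^2) = 11.479 m.
R = A/P = 18.381 / 11.479 = 1.6012 m.

1.6012


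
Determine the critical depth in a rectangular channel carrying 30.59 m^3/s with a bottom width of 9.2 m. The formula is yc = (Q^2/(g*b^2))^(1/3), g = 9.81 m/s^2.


Using yc = (Q^2 / (g * b^2))^(1/3):
Q^2 = 30.59^2 = 935.75.
g * b^2 = 9.81 * 9.2^2 = 9.81 * 84.64 = 830.32.
Q^2 / (g*b^2) = 935.75 / 830.32 = 1.127.
yc = 1.127^(1/3) = 1.0407 m.

1.0407


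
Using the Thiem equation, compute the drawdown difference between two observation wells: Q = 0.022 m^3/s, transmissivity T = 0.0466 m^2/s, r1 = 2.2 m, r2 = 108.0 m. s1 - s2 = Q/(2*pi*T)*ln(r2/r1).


Thiem equation: s1 - s2 = Q/(2*pi*T) * ln(r2/r1).
ln(r2/r1) = ln(108.0/2.2) = 3.8937.
Q/(2*pi*T) = 0.022 / (2*pi*0.0466) = 0.022 / 0.2928 = 0.0751.
s1 - s2 = 0.0751 * 3.8937 = 0.2926 m.

0.2926


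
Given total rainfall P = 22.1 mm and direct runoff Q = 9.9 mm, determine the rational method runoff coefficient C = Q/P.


The runoff coefficient C = runoff depth / rainfall depth.
C = 9.9 / 22.1
  = 0.448.

0.448


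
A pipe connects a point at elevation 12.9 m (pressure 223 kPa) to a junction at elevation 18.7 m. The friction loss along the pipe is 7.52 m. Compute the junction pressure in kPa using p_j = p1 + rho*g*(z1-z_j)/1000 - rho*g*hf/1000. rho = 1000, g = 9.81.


Junction pressure: p_j = p1 + rho*g*(z1 - z_j)/1000 - rho*g*hf/1000.
Elevation term = 1000*9.81*(12.9 - 18.7)/1000 = -56.898 kPa.
Friction term = 1000*9.81*7.52/1000 = 73.771 kPa.
p_j = 223 + -56.898 - 73.771 = 92.33 kPa.

92.33


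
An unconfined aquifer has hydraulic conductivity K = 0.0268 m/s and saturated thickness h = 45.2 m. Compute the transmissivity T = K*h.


Transmissivity is defined as T = K * h.
T = 0.0268 * 45.2
  = 1.2114 m^2/s.

1.2114


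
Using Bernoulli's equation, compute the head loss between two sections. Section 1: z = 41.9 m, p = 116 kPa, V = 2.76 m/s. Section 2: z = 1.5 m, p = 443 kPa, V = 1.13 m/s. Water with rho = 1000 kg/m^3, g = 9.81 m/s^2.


Total head at each section: H = z + p/(rho*g) + V^2/(2g).
H1 = 41.9 + 116*1000/(1000*9.81) + 2.76^2/(2*9.81)
   = 41.9 + 11.825 + 0.3883
   = 54.113 m.
H2 = 1.5 + 443*1000/(1000*9.81) + 1.13^2/(2*9.81)
   = 1.5 + 45.158 + 0.0651
   = 46.723 m.
h_L = H1 - H2 = 54.113 - 46.723 = 7.39 m.

7.39


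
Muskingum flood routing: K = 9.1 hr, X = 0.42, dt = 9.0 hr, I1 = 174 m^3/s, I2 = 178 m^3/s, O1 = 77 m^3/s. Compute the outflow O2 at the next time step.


Muskingum coefficients:
denom = 2*K*(1-X) + dt = 2*9.1*(1-0.42) + 9.0 = 19.556.
C0 = (dt - 2*K*X)/denom = (9.0 - 2*9.1*0.42)/19.556 = 0.0693.
C1 = (dt + 2*K*X)/denom = (9.0 + 2*9.1*0.42)/19.556 = 0.8511.
C2 = (2*K*(1-X) - dt)/denom = 0.0796.
O2 = C0*I2 + C1*I1 + C2*O1
   = 0.0693*178 + 0.8511*174 + 0.0796*77
   = 166.56 m^3/s.

166.56


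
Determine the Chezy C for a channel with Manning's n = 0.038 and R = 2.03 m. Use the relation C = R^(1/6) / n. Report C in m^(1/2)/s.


The Chezy coefficient relates to Manning's n through C = R^(1/6) / n.
R^(1/6) = 2.03^(1/6) = 1.125251.
C = 1.125251 / 0.038 = 29.61 m^(1/2)/s.

29.61


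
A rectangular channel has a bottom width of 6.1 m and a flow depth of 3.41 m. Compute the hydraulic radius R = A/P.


For a rectangular section:
Flow area A = b * y = 6.1 * 3.41 = 20.8 m^2.
Wetted perimeter P = b + 2y = 6.1 + 2*3.41 = 12.92 m.
Hydraulic radius R = A/P = 20.8 / 12.92 = 1.61 m.

1.61


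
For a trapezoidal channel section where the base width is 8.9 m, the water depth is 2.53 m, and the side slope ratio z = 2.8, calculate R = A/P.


For a trapezoidal section with side slope z:
A = (b + z*y)*y = (8.9 + 2.8*2.53)*2.53 = 40.44 m^2.
P = b + 2*y*sqrt(1 + z^2) = 8.9 + 2*2.53*sqrt(1 + 2.8^2) = 23.944 m.
R = A/P = 40.44 / 23.944 = 1.6889 m.

1.6889


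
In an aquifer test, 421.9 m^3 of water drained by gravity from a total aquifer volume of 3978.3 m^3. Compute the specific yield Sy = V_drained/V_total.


Specific yield Sy = Volume drained / Total volume.
Sy = 421.9 / 3978.3
   = 0.1061.

0.1061


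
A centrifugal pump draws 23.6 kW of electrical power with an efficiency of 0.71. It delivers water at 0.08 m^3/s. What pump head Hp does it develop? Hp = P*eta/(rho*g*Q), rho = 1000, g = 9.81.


Pump head formula: Hp = P * eta / (rho * g * Q).
Numerator: P * eta = 23.6 * 1000 * 0.71 = 16756.0 W.
Denominator: rho * g * Q = 1000 * 9.81 * 0.08 = 784.8.
Hp = 16756.0 / 784.8 = 21.35 m.

21.35


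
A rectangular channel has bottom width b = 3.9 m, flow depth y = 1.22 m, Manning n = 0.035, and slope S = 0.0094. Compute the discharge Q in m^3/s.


For a rectangular channel, the cross-sectional area A = b * y = 3.9 * 1.22 = 4.76 m^2.
The wetted perimeter P = b + 2y = 3.9 + 2*1.22 = 6.34 m.
Hydraulic radius R = A/P = 4.76/6.34 = 0.7505 m.
Velocity V = (1/n)*R^(2/3)*S^(1/2) = (1/0.035)*0.7505^(2/3)*0.0094^(1/2) = 2.2876 m/s.
Discharge Q = A * V = 4.76 * 2.2876 = 10.885 m^3/s.

10.885


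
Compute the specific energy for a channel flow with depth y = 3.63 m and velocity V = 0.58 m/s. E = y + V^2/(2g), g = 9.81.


Specific energy E = y + V^2/(2g).
Velocity head = V^2/(2g) = 0.58^2 / (2*9.81) = 0.3364 / 19.62 = 0.0171 m.
E = 3.63 + 0.0171 = 3.6471 m.

3.6471


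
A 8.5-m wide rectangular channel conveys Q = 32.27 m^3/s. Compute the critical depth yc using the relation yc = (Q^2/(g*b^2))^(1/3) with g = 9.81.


Using yc = (Q^2 / (g * b^2))^(1/3):
Q^2 = 32.27^2 = 1041.35.
g * b^2 = 9.81 * 8.5^2 = 9.81 * 72.25 = 708.77.
Q^2 / (g*b^2) = 1041.35 / 708.77 = 1.4692.
yc = 1.4692^(1/3) = 1.1368 m.

1.1368


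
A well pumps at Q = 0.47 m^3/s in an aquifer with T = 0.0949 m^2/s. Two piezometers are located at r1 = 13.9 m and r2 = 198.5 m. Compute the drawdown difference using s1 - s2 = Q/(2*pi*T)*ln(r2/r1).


Thiem equation: s1 - s2 = Q/(2*pi*T) * ln(r2/r1).
ln(r2/r1) = ln(198.5/13.9) = 2.6589.
Q/(2*pi*T) = 0.47 / (2*pi*0.0949) = 0.47 / 0.5963 = 0.7882.
s1 - s2 = 0.7882 * 2.6589 = 2.0958 m.

2.0958


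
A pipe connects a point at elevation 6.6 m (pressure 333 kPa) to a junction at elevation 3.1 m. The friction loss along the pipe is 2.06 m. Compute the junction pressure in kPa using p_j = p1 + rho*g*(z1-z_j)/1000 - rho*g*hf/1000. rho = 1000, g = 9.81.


Junction pressure: p_j = p1 + rho*g*(z1 - z_j)/1000 - rho*g*hf/1000.
Elevation term = 1000*9.81*(6.6 - 3.1)/1000 = 34.335 kPa.
Friction term = 1000*9.81*2.06/1000 = 20.209 kPa.
p_j = 333 + 34.335 - 20.209 = 347.13 kPa.

347.13


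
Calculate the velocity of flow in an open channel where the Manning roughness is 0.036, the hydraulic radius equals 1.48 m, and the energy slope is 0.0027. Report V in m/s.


Manning's equation gives V = (1/n) * R^(2/3) * S^(1/2).
First, compute R^(2/3) = 1.48^(2/3) = 1.2987.
Next, S^(1/2) = 0.0027^(1/2) = 0.051962.
Then 1/n = 1/0.036 = 27.78.
V = 27.78 * 1.2987 * 0.051962 = 1.8745 m/s.

1.8745


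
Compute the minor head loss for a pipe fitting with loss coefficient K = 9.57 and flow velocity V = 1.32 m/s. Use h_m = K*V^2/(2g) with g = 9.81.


Minor loss formula: h_m = K * V^2/(2g).
V^2 = 1.32^2 = 1.7424.
V^2/(2g) = 1.7424 / 19.62 = 0.0888 m.
h_m = 9.57 * 0.0888 = 0.8499 m.

0.8499


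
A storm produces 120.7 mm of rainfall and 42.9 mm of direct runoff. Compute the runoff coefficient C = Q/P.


The runoff coefficient C = runoff depth / rainfall depth.
C = 42.9 / 120.7
  = 0.3554.

0.3554


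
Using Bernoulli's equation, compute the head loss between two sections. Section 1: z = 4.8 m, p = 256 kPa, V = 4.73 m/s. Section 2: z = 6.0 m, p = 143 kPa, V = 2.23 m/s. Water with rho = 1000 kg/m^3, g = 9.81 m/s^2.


Total head at each section: H = z + p/(rho*g) + V^2/(2g).
H1 = 4.8 + 256*1000/(1000*9.81) + 4.73^2/(2*9.81)
   = 4.8 + 26.096 + 1.1403
   = 32.036 m.
H2 = 6.0 + 143*1000/(1000*9.81) + 2.23^2/(2*9.81)
   = 6.0 + 14.577 + 0.2535
   = 20.83 m.
h_L = H1 - H2 = 32.036 - 20.83 = 11.206 m.

11.206


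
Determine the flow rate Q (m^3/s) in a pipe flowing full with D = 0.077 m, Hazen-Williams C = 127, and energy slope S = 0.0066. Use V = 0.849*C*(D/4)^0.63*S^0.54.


For a full circular pipe, R = D/4 = 0.077/4 = 0.0192 m.
V = 0.849 * 127 * 0.0192^0.63 * 0.0066^0.54
  = 0.849 * 127 * 0.083022 * 0.066459
  = 0.5949 m/s.
Pipe area A = pi*D^2/4 = pi*0.077^2/4 = 0.0047 m^2.
Q = A * V = 0.0047 * 0.5949 = 0.0028 m^3/s.

0.0028


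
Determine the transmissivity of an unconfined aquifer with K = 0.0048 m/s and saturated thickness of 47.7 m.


Transmissivity is defined as T = K * h.
T = 0.0048 * 47.7
  = 0.229 m^2/s.

0.229


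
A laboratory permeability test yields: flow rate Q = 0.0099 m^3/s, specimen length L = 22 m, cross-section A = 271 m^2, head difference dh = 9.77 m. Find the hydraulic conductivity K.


From K = Q*L / (A*dh):
Numerator: Q*L = 0.0099 * 22 = 0.2178.
Denominator: A*dh = 271 * 9.77 = 2647.67.
K = 0.2178 / 2647.67 = 8.2e-05 m/s.

8.2e-05


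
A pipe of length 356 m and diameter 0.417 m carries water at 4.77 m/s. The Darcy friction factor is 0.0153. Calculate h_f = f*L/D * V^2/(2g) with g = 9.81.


Darcy-Weisbach equation: h_f = f * (L/D) * V^2/(2g).
f * L/D = 0.0153 * 356/0.417 = 13.0619.
V^2/(2g) = 4.77^2 / (2*9.81) = 22.7529 / 19.62 = 1.1597 m.
h_f = 13.0619 * 1.1597 = 15.148 m.

15.148


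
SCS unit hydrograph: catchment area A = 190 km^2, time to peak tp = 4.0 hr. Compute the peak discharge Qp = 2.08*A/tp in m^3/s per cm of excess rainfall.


SCS formula: Qp = 2.08 * A / tp.
Qp = 2.08 * 190 / 4.0
   = 395.2 / 4.0
   = 98.8 m^3/s per cm.

98.8


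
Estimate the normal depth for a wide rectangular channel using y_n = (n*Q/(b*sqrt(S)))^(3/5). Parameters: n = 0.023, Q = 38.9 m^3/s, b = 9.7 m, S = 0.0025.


We use the wide-channel approximation y_n = (n*Q/(b*sqrt(S)))^(3/5).
sqrt(S) = sqrt(0.0025) = 0.05.
Numerator: n*Q = 0.023 * 38.9 = 0.8947.
Denominator: b*sqrt(S) = 9.7 * 0.05 = 0.485.
arg = 1.8447.
y_n = 1.8447^(3/5) = 1.444 m.

1.444


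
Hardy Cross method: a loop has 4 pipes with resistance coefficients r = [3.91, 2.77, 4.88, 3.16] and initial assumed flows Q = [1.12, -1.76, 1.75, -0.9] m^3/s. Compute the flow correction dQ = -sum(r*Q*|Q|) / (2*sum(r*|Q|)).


Numerator terms (r*Q*|Q|): 3.91*1.12*|1.12| = 4.9047; 2.77*-1.76*|-1.76| = -8.5804; 4.88*1.75*|1.75| = 14.945; 3.16*-0.9*|-0.9| = -2.5596.
Sum of numerator = 8.7098.
Denominator terms (r*|Q|): 3.91*|1.12| = 4.3792; 2.77*|-1.76| = 4.8752; 4.88*|1.75| = 8.54; 3.16*|-0.9| = 2.844.
2 * sum of denominator = 2 * 20.6384 = 41.2768.
dQ = -8.7098 / 41.2768 = -0.211 m^3/s.

-0.211


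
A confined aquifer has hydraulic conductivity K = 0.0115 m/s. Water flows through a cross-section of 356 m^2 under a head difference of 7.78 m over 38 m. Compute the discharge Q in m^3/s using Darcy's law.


Darcy's law: Q = K * A * i, where i = dh/L.
Hydraulic gradient i = 7.78 / 38 = 0.204737.
Q = 0.0115 * 356 * 0.204737
  = 0.8382 m^3/s.

0.8382


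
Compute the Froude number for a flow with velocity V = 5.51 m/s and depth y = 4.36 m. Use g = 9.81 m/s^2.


The Froude number is defined as Fr = V / sqrt(g*y).
g*y = 9.81 * 4.36 = 42.7716.
sqrt(g*y) = sqrt(42.7716) = 6.54.
Fr = 5.51 / 6.54 = 0.8425.

0.8425


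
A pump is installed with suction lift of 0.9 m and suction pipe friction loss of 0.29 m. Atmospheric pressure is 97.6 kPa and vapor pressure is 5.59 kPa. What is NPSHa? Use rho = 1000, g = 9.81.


NPSHa = p_atm/(rho*g) - z_s - hf_s - p_vap/(rho*g).
p_atm/(rho*g) = 97.6*1000 / (1000*9.81) = 9.949 m.
p_vap/(rho*g) = 5.59*1000 / (1000*9.81) = 0.57 m.
NPSHa = 9.949 - 0.9 - 0.29 - 0.57
      = 8.19 m.

8.19


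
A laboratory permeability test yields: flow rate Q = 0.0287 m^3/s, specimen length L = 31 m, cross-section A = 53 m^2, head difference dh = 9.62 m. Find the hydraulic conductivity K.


From K = Q*L / (A*dh):
Numerator: Q*L = 0.0287 * 31 = 0.8897.
Denominator: A*dh = 53 * 9.62 = 509.86.
K = 0.8897 / 509.86 = 0.001745 m/s.

0.001745


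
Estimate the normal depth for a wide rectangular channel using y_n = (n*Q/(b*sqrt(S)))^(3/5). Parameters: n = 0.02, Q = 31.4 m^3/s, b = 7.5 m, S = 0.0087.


We use the wide-channel approximation y_n = (n*Q/(b*sqrt(S)))^(3/5).
sqrt(S) = sqrt(0.0087) = 0.093274.
Numerator: n*Q = 0.02 * 31.4 = 0.628.
Denominator: b*sqrt(S) = 7.5 * 0.093274 = 0.699555.
arg = 0.8977.
y_n = 0.8977^(3/5) = 0.9373 m.

0.9373


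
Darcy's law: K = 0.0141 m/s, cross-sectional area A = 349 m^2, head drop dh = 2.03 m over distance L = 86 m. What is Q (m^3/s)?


Darcy's law: Q = K * A * i, where i = dh/L.
Hydraulic gradient i = 2.03 / 86 = 0.023605.
Q = 0.0141 * 349 * 0.023605
  = 0.1162 m^3/s.

0.1162


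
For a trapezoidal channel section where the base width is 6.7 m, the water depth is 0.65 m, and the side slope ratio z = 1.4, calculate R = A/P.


For a trapezoidal section with side slope z:
A = (b + z*y)*y = (6.7 + 1.4*0.65)*0.65 = 4.947 m^2.
P = b + 2*y*sqrt(1 + z^2) = 6.7 + 2*0.65*sqrt(1 + 1.4^2) = 8.937 m.
R = A/P = 4.947 / 8.937 = 0.5535 m.

0.5535


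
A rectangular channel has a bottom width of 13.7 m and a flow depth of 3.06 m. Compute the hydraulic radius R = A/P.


For a rectangular section:
Flow area A = b * y = 13.7 * 3.06 = 41.92 m^2.
Wetted perimeter P = b + 2y = 13.7 + 2*3.06 = 19.82 m.
Hydraulic radius R = A/P = 41.92 / 19.82 = 2.1151 m.

2.1151


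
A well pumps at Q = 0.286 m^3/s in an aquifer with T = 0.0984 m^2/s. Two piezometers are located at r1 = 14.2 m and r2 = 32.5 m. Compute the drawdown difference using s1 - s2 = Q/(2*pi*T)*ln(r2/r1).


Thiem equation: s1 - s2 = Q/(2*pi*T) * ln(r2/r1).
ln(r2/r1) = ln(32.5/14.2) = 0.828.
Q/(2*pi*T) = 0.286 / (2*pi*0.0984) = 0.286 / 0.6183 = 0.4626.
s1 - s2 = 0.4626 * 0.828 = 0.383 m.

0.383


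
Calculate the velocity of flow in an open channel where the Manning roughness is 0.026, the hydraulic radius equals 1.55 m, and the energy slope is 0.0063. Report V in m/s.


Manning's equation gives V = (1/n) * R^(2/3) * S^(1/2).
First, compute R^(2/3) = 1.55^(2/3) = 1.3393.
Next, S^(1/2) = 0.0063^(1/2) = 0.079373.
Then 1/n = 1/0.026 = 38.46.
V = 38.46 * 1.3393 * 0.079373 = 4.0887 m/s.

4.0887


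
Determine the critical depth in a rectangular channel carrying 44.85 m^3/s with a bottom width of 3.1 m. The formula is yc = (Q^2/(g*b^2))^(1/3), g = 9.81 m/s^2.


Using yc = (Q^2 / (g * b^2))^(1/3):
Q^2 = 44.85^2 = 2011.52.
g * b^2 = 9.81 * 3.1^2 = 9.81 * 9.61 = 94.27.
Q^2 / (g*b^2) = 2011.52 / 94.27 = 21.3379.
yc = 21.3379^(1/3) = 2.7736 m.

2.7736


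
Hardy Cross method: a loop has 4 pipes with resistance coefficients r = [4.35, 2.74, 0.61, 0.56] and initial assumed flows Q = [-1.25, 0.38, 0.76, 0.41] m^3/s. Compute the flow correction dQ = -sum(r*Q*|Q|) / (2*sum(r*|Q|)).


Numerator terms (r*Q*|Q|): 4.35*-1.25*|-1.25| = -6.7969; 2.74*0.38*|0.38| = 0.3957; 0.61*0.76*|0.76| = 0.3523; 0.56*0.41*|0.41| = 0.0941.
Sum of numerator = -5.9547.
Denominator terms (r*|Q|): 4.35*|-1.25| = 5.4375; 2.74*|0.38| = 1.0412; 0.61*|0.76| = 0.4636; 0.56*|0.41| = 0.2296.
2 * sum of denominator = 2 * 7.1719 = 14.3438.
dQ = --5.9547 / 14.3438 = 0.4151 m^3/s.

0.4151


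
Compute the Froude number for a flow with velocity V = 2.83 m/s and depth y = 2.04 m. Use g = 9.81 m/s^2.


The Froude number is defined as Fr = V / sqrt(g*y).
g*y = 9.81 * 2.04 = 20.0124.
sqrt(g*y) = sqrt(20.0124) = 4.4735.
Fr = 2.83 / 4.4735 = 0.6326.

0.6326


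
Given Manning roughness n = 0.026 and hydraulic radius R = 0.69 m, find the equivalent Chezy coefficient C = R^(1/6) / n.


The Chezy coefficient relates to Manning's n through C = R^(1/6) / n.
R^(1/6) = 0.69^(1/6) = 0.94003.
C = 0.94003 / 0.026 = 36.15 m^(1/2)/s.

36.15


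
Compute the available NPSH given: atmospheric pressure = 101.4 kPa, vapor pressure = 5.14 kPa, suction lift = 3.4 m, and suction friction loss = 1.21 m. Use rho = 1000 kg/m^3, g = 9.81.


NPSHa = p_atm/(rho*g) - z_s - hf_s - p_vap/(rho*g).
p_atm/(rho*g) = 101.4*1000 / (1000*9.81) = 10.336 m.
p_vap/(rho*g) = 5.14*1000 / (1000*9.81) = 0.524 m.
NPSHa = 10.336 - 3.4 - 1.21 - 0.524
      = 5.2 m.

5.2


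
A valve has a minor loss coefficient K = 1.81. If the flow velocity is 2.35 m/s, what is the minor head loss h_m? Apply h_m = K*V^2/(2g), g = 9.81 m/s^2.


Minor loss formula: h_m = K * V^2/(2g).
V^2 = 2.35^2 = 5.5225.
V^2/(2g) = 5.5225 / 19.62 = 0.2815 m.
h_m = 1.81 * 0.2815 = 0.5095 m.

0.5095


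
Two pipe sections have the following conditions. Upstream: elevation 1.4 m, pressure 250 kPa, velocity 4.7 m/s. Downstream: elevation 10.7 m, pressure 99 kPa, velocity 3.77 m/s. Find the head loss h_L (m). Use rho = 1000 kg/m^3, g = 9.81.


Total head at each section: H = z + p/(rho*g) + V^2/(2g).
H1 = 1.4 + 250*1000/(1000*9.81) + 4.7^2/(2*9.81)
   = 1.4 + 25.484 + 1.1259
   = 28.01 m.
H2 = 10.7 + 99*1000/(1000*9.81) + 3.77^2/(2*9.81)
   = 10.7 + 10.092 + 0.7244
   = 21.516 m.
h_L = H1 - H2 = 28.01 - 21.516 = 6.494 m.

6.494


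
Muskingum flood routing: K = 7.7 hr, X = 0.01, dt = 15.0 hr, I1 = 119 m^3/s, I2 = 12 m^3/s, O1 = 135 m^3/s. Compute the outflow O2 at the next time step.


Muskingum coefficients:
denom = 2*K*(1-X) + dt = 2*7.7*(1-0.01) + 15.0 = 30.246.
C0 = (dt - 2*K*X)/denom = (15.0 - 2*7.7*0.01)/30.246 = 0.4908.
C1 = (dt + 2*K*X)/denom = (15.0 + 2*7.7*0.01)/30.246 = 0.501.
C2 = (2*K*(1-X) - dt)/denom = 0.0081.
O2 = C0*I2 + C1*I1 + C2*O1
   = 0.4908*12 + 0.501*119 + 0.0081*135
   = 66.61 m^3/s.

66.61


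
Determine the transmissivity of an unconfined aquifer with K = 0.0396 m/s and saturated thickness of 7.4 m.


Transmissivity is defined as T = K * h.
T = 0.0396 * 7.4
  = 0.293 m^2/s.

0.293


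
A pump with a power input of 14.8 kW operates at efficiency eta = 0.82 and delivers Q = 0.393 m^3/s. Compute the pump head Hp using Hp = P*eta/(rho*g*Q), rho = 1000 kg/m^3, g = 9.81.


Pump head formula: Hp = P * eta / (rho * g * Q).
Numerator: P * eta = 14.8 * 1000 * 0.82 = 12136.0 W.
Denominator: rho * g * Q = 1000 * 9.81 * 0.393 = 3855.33.
Hp = 12136.0 / 3855.33 = 3.15 m.

3.15


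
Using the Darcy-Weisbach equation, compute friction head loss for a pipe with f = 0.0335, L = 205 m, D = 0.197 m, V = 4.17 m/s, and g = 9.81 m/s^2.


Darcy-Weisbach equation: h_f = f * (L/D) * V^2/(2g).
f * L/D = 0.0335 * 205/0.197 = 34.8604.
V^2/(2g) = 4.17^2 / (2*9.81) = 17.3889 / 19.62 = 0.8863 m.
h_f = 34.8604 * 0.8863 = 30.896 m.

30.896


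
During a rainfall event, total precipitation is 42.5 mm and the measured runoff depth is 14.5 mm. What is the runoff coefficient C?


The runoff coefficient C = runoff depth / rainfall depth.
C = 14.5 / 42.5
  = 0.3412.

0.3412


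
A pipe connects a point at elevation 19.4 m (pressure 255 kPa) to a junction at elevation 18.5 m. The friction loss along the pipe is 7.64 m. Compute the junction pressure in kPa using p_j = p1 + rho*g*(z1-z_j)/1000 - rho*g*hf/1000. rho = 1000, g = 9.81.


Junction pressure: p_j = p1 + rho*g*(z1 - z_j)/1000 - rho*g*hf/1000.
Elevation term = 1000*9.81*(19.4 - 18.5)/1000 = 8.829 kPa.
Friction term = 1000*9.81*7.64/1000 = 74.948 kPa.
p_j = 255 + 8.829 - 74.948 = 188.88 kPa.

188.88


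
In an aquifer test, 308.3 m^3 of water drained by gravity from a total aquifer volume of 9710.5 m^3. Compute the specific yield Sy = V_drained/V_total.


Specific yield Sy = Volume drained / Total volume.
Sy = 308.3 / 9710.5
   = 0.0317.

0.0317


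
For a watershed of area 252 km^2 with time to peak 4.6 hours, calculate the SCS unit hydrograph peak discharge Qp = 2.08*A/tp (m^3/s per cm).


SCS formula: Qp = 2.08 * A / tp.
Qp = 2.08 * 252 / 4.6
   = 524.16 / 4.6
   = 113.95 m^3/s per cm.

113.95


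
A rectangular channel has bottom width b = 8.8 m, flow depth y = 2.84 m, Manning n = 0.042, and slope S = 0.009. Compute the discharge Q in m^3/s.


For a rectangular channel, the cross-sectional area A = b * y = 8.8 * 2.84 = 24.99 m^2.
The wetted perimeter P = b + 2y = 8.8 + 2*2.84 = 14.48 m.
Hydraulic radius R = A/P = 24.99/14.48 = 1.726 m.
Velocity V = (1/n)*R^(2/3)*S^(1/2) = (1/0.042)*1.726^(2/3)*0.009^(1/2) = 3.2501 m/s.
Discharge Q = A * V = 24.99 * 3.2501 = 81.226 m^3/s.

81.226


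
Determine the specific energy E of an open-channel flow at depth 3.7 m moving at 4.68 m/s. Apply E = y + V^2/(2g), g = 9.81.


Specific energy E = y + V^2/(2g).
Velocity head = V^2/(2g) = 4.68^2 / (2*9.81) = 21.9024 / 19.62 = 1.1163 m.
E = 3.7 + 1.1163 = 4.8163 m.

4.8163


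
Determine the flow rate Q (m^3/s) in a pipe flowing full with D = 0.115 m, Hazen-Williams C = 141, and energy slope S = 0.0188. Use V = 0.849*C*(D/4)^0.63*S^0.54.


For a full circular pipe, R = D/4 = 0.115/4 = 0.0288 m.
V = 0.849 * 141 * 0.0288^0.63 * 0.0188^0.54
  = 0.849 * 141 * 0.106891 * 0.116962
  = 1.4966 m/s.
Pipe area A = pi*D^2/4 = pi*0.115^2/4 = 0.0104 m^2.
Q = A * V = 0.0104 * 1.4966 = 0.0155 m^3/s.

0.0155


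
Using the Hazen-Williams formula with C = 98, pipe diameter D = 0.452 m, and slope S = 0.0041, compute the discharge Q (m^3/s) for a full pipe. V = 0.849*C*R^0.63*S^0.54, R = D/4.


For a full circular pipe, R = D/4 = 0.452/4 = 0.113 m.
V = 0.849 * 98 * 0.113^0.63 * 0.0041^0.54
  = 0.849 * 98 * 0.253186 * 0.051393
  = 1.0826 m/s.
Pipe area A = pi*D^2/4 = pi*0.452^2/4 = 0.1605 m^2.
Q = A * V = 0.1605 * 1.0826 = 0.1737 m^3/s.

0.1737


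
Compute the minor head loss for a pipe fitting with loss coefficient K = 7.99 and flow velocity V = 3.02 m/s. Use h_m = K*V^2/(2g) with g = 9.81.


Minor loss formula: h_m = K * V^2/(2g).
V^2 = 3.02^2 = 9.1204.
V^2/(2g) = 9.1204 / 19.62 = 0.4649 m.
h_m = 7.99 * 0.4649 = 3.7142 m.

3.7142


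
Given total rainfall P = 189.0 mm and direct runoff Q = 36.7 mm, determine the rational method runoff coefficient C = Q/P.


The runoff coefficient C = runoff depth / rainfall depth.
C = 36.7 / 189.0
  = 0.1942.

0.1942


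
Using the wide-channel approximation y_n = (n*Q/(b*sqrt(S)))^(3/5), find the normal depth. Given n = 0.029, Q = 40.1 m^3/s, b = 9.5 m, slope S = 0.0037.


We use the wide-channel approximation y_n = (n*Q/(b*sqrt(S)))^(3/5).
sqrt(S) = sqrt(0.0037) = 0.060828.
Numerator: n*Q = 0.029 * 40.1 = 1.1629.
Denominator: b*sqrt(S) = 9.5 * 0.060828 = 0.577866.
arg = 2.0124.
y_n = 2.0124^(3/5) = 1.5214 m.

1.5214


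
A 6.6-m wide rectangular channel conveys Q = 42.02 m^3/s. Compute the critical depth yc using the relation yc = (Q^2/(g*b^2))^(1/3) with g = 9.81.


Using yc = (Q^2 / (g * b^2))^(1/3):
Q^2 = 42.02^2 = 1765.68.
g * b^2 = 9.81 * 6.6^2 = 9.81 * 43.56 = 427.32.
Q^2 / (g*b^2) = 1765.68 / 427.32 = 4.132.
yc = 4.132^(1/3) = 1.6047 m.

1.6047


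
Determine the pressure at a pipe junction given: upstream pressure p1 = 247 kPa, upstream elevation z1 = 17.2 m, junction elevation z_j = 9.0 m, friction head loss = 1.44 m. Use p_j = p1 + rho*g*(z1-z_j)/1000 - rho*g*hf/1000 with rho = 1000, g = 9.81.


Junction pressure: p_j = p1 + rho*g*(z1 - z_j)/1000 - rho*g*hf/1000.
Elevation term = 1000*9.81*(17.2 - 9.0)/1000 = 80.442 kPa.
Friction term = 1000*9.81*1.44/1000 = 14.126 kPa.
p_j = 247 + 80.442 - 14.126 = 313.32 kPa.

313.32


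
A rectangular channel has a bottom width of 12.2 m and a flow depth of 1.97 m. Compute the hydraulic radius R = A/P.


For a rectangular section:
Flow area A = b * y = 12.2 * 1.97 = 24.03 m^2.
Wetted perimeter P = b + 2y = 12.2 + 2*1.97 = 16.14 m.
Hydraulic radius R = A/P = 24.03 / 16.14 = 1.4891 m.

1.4891


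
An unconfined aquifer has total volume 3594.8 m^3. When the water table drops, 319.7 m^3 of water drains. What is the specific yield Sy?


Specific yield Sy = Volume drained / Total volume.
Sy = 319.7 / 3594.8
   = 0.0889.

0.0889


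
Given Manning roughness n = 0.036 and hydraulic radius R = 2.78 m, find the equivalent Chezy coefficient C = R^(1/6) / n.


The Chezy coefficient relates to Manning's n through C = R^(1/6) / n.
R^(1/6) = 2.78^(1/6) = 1.185789.
C = 1.185789 / 0.036 = 32.94 m^(1/2)/s.

32.94


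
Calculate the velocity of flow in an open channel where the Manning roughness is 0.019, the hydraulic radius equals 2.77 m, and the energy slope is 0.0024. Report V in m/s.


Manning's equation gives V = (1/n) * R^(2/3) * S^(1/2).
First, compute R^(2/3) = 2.77^(2/3) = 1.9724.
Next, S^(1/2) = 0.0024^(1/2) = 0.04899.
Then 1/n = 1/0.019 = 52.63.
V = 52.63 * 1.9724 * 0.04899 = 5.0856 m/s.

5.0856


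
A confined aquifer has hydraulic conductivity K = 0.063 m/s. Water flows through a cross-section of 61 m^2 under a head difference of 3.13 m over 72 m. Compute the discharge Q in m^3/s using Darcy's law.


Darcy's law: Q = K * A * i, where i = dh/L.
Hydraulic gradient i = 3.13 / 72 = 0.043472.
Q = 0.063 * 61 * 0.043472
  = 0.1671 m^3/s.

0.1671


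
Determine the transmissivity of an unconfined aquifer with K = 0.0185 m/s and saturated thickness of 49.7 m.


Transmissivity is defined as T = K * h.
T = 0.0185 * 49.7
  = 0.9194 m^2/s.

0.9194


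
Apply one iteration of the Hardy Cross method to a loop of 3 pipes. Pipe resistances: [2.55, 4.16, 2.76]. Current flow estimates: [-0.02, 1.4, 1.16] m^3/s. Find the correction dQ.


Numerator terms (r*Q*|Q|): 2.55*-0.02*|-0.02| = -0.001; 4.16*1.4*|1.4| = 8.1536; 2.76*1.16*|1.16| = 3.7139.
Sum of numerator = 11.8664.
Denominator terms (r*|Q|): 2.55*|-0.02| = 0.051; 4.16*|1.4| = 5.824; 2.76*|1.16| = 3.2016.
2 * sum of denominator = 2 * 9.0766 = 18.1532.
dQ = -11.8664 / 18.1532 = -0.6537 m^3/s.

-0.6537


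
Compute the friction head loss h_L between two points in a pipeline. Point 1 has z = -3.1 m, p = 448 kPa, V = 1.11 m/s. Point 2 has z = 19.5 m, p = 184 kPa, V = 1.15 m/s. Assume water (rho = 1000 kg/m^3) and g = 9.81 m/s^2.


Total head at each section: H = z + p/(rho*g) + V^2/(2g).
H1 = -3.1 + 448*1000/(1000*9.81) + 1.11^2/(2*9.81)
   = -3.1 + 45.668 + 0.0628
   = 42.63 m.
H2 = 19.5 + 184*1000/(1000*9.81) + 1.15^2/(2*9.81)
   = 19.5 + 18.756 + 0.0674
   = 38.324 m.
h_L = H1 - H2 = 42.63 - 38.324 = 4.307 m.

4.307


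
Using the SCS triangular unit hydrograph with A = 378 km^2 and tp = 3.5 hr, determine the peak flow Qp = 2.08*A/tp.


SCS formula: Qp = 2.08 * A / tp.
Qp = 2.08 * 378 / 3.5
   = 786.24 / 3.5
   = 224.64 m^3/s per cm.

224.64


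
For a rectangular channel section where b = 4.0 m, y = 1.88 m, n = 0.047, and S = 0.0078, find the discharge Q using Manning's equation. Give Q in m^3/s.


For a rectangular channel, the cross-sectional area A = b * y = 4.0 * 1.88 = 7.52 m^2.
The wetted perimeter P = b + 2y = 4.0 + 2*1.88 = 7.76 m.
Hydraulic radius R = A/P = 7.52/7.76 = 0.9691 m.
Velocity V = (1/n)*R^(2/3)*S^(1/2) = (1/0.047)*0.9691^(2/3)*0.0078^(1/2) = 1.8402 m/s.
Discharge Q = A * V = 7.52 * 1.8402 = 13.838 m^3/s.

13.838


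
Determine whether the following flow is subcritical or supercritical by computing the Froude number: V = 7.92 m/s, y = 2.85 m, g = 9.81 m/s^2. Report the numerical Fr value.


The Froude number is defined as Fr = V / sqrt(g*y).
g*y = 9.81 * 2.85 = 27.9585.
sqrt(g*y) = sqrt(27.9585) = 5.2876.
Fr = 7.92 / 5.2876 = 1.4978.
Since Fr > 1, the flow is supercritical.

1.4978


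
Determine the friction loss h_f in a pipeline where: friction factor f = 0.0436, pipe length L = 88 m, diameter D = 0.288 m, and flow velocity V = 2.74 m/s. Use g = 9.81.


Darcy-Weisbach equation: h_f = f * (L/D) * V^2/(2g).
f * L/D = 0.0436 * 88/0.288 = 13.3222.
V^2/(2g) = 2.74^2 / (2*9.81) = 7.5076 / 19.62 = 0.3827 m.
h_f = 13.3222 * 0.3827 = 5.098 m.

5.098


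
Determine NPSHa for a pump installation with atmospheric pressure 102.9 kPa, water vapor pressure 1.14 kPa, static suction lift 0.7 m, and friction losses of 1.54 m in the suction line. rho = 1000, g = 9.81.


NPSHa = p_atm/(rho*g) - z_s - hf_s - p_vap/(rho*g).
p_atm/(rho*g) = 102.9*1000 / (1000*9.81) = 10.489 m.
p_vap/(rho*g) = 1.14*1000 / (1000*9.81) = 0.116 m.
NPSHa = 10.489 - 0.7 - 1.54 - 0.116
      = 8.13 m.

8.13


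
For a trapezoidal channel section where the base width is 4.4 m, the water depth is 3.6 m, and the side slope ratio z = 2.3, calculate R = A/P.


For a trapezoidal section with side slope z:
A = (b + z*y)*y = (4.4 + 2.3*3.6)*3.6 = 45.648 m^2.
P = b + 2*y*sqrt(1 + z^2) = 4.4 + 2*3.6*sqrt(1 + 2.3^2) = 22.458 m.
R = A/P = 45.648 / 22.458 = 2.0326 m.

2.0326


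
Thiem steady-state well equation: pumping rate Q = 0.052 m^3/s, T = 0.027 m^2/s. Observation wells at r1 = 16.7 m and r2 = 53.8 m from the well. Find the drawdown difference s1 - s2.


Thiem equation: s1 - s2 = Q/(2*pi*T) * ln(r2/r1).
ln(r2/r1) = ln(53.8/16.7) = 1.1699.
Q/(2*pi*T) = 0.052 / (2*pi*0.027) = 0.052 / 0.1696 = 0.3065.
s1 - s2 = 0.3065 * 1.1699 = 0.3586 m.

0.3586


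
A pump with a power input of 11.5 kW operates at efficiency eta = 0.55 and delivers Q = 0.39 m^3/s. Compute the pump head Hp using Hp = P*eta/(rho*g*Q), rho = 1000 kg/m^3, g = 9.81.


Pump head formula: Hp = P * eta / (rho * g * Q).
Numerator: P * eta = 11.5 * 1000 * 0.55 = 6325.0 W.
Denominator: rho * g * Q = 1000 * 9.81 * 0.39 = 3825.9.
Hp = 6325.0 / 3825.9 = 1.65 m.

1.65


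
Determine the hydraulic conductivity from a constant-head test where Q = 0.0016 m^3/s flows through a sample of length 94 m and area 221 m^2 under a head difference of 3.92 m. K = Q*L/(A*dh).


From K = Q*L / (A*dh):
Numerator: Q*L = 0.0016 * 94 = 0.1504.
Denominator: A*dh = 221 * 3.92 = 866.32.
K = 0.1504 / 866.32 = 0.000174 m/s.

0.000174


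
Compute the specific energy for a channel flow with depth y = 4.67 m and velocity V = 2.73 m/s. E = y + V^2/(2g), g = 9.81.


Specific energy E = y + V^2/(2g).
Velocity head = V^2/(2g) = 2.73^2 / (2*9.81) = 7.4529 / 19.62 = 0.3799 m.
E = 4.67 + 0.3799 = 5.0499 m.

5.0499


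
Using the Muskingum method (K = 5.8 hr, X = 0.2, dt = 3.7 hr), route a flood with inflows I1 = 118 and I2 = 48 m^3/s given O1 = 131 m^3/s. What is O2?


Muskingum coefficients:
denom = 2*K*(1-X) + dt = 2*5.8*(1-0.2) + 3.7 = 12.98.
C0 = (dt - 2*K*X)/denom = (3.7 - 2*5.8*0.2)/12.98 = 0.1063.
C1 = (dt + 2*K*X)/denom = (3.7 + 2*5.8*0.2)/12.98 = 0.4638.
C2 = (2*K*(1-X) - dt)/denom = 0.4299.
O2 = C0*I2 + C1*I1 + C2*O1
   = 0.1063*48 + 0.4638*118 + 0.4299*131
   = 116.15 m^3/s.

116.15


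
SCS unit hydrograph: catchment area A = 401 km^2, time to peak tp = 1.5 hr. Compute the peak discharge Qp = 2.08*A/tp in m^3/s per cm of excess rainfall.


SCS formula: Qp = 2.08 * A / tp.
Qp = 2.08 * 401 / 1.5
   = 834.08 / 1.5
   = 556.05 m^3/s per cm.

556.05


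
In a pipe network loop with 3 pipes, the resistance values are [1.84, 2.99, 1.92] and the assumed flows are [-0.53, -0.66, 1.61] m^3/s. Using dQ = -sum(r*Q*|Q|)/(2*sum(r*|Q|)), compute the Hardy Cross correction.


Numerator terms (r*Q*|Q|): 1.84*-0.53*|-0.53| = -0.5169; 2.99*-0.66*|-0.66| = -1.3024; 1.92*1.61*|1.61| = 4.9768.
Sum of numerator = 3.1575.
Denominator terms (r*|Q|): 1.84*|-0.53| = 0.9752; 2.99*|-0.66| = 1.9734; 1.92*|1.61| = 3.0912.
2 * sum of denominator = 2 * 6.0398 = 12.0796.
dQ = -3.1575 / 12.0796 = -0.2614 m^3/s.

-0.2614


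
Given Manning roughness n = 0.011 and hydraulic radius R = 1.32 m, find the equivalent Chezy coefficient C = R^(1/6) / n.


The Chezy coefficient relates to Manning's n through C = R^(1/6) / n.
R^(1/6) = 1.32^(1/6) = 1.047359.
C = 1.047359 / 0.011 = 95.21 m^(1/2)/s.

95.21


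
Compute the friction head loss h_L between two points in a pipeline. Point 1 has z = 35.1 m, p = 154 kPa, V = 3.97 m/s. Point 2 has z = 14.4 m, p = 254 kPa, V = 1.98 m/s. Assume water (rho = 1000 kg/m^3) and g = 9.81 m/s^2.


Total head at each section: H = z + p/(rho*g) + V^2/(2g).
H1 = 35.1 + 154*1000/(1000*9.81) + 3.97^2/(2*9.81)
   = 35.1 + 15.698 + 0.8033
   = 51.602 m.
H2 = 14.4 + 254*1000/(1000*9.81) + 1.98^2/(2*9.81)
   = 14.4 + 25.892 + 0.1998
   = 40.492 m.
h_L = H1 - H2 = 51.602 - 40.492 = 11.11 m.

11.11
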